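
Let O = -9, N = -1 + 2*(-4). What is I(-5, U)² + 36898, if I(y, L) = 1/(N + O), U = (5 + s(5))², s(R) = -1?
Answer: 11954953/324 ≈ 36898.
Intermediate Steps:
N = -9 (N = -1 - 8 = -9)
U = 16 (U = (5 - 1)² = 4² = 16)
I(y, L) = -1/18 (I(y, L) = 1/(-9 - 9) = 1/(-18) = -1/18)
I(-5, U)² + 36898 = (-1/18)² + 36898 = 1/324 + 36898 = 11954953/324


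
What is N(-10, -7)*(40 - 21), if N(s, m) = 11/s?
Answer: -209/10 ≈ -20.900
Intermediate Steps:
N(-10, -7)*(40 - 21) = (11/(-10))*(40 - 21) = (11*(-⅒))*19 = -11/10*19 = -209/10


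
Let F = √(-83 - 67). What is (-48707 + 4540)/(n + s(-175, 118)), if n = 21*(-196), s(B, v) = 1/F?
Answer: 27268705800/2541218401 - 220835*I*√6/2541218401 ≈ 10.731 - 0.00021286*I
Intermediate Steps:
F = 5*I*√6 (F = √(-150) = 5*I*√6 ≈ 12.247*I)
s(B, v) = -I*√6/30 (s(B, v) = 1/(5*I*√6) = -I*√6/30)
n = -4116
(-48707 + 4540)/(n + s(-175, 118)) = (-48707 + 4540)/(-4116 - I*√6/30) = -44167/(-4116 - I*√6/30)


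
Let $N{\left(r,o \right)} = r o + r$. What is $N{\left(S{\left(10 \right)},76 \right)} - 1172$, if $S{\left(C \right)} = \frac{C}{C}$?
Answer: $-1095$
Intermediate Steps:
$S{\left(C \right)} = 1$
$N{\left(r,o \right)} = r + o r$ ($N{\left(r,o \right)} = o r + r = r + o r$)
$N{\left(S{\left(10 \right)},76 \right)} - 1172 = 1 \left(1 + 76\right) - 1172 = 1 \cdot 77 - 1172 = 77 - 1172 = -1095$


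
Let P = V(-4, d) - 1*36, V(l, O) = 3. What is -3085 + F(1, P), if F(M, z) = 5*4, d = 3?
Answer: -3065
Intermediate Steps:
P = -33 (P = 3 - 1*36 = 3 - 36 = -33)
F(M, z) = 20
-3085 + F(1, P) = -3085 + 20 = -3065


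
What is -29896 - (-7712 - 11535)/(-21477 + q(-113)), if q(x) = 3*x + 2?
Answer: -652170591/21814 ≈ -29897.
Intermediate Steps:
q(x) = 2 + 3*x
-29896 - (-7712 - 11535)/(-21477 + q(-113)) = -29896 - (-7712 - 11535)/(-21477 + (2 + 3*(-113))) = -29896 - (-19247)/(-21477 + (2 - 339)) = -29896 - (-19247)/(-21477 - 337) = -29896 - (-19247)/(-21814) = -29896 - (-19247)*(-1)/21814 = -29896 - 1*19247/21814 = -29896 - 19247/21814 = -652170591/21814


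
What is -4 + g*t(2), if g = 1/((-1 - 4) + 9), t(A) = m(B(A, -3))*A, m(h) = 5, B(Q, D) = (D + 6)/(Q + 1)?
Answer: -3/2 ≈ -1.5000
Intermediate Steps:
B(Q, D) = (6 + D)/(1 + Q)
t(A) = 5*A
g = ¼ (g = 1/(-5 + 9) = 1/4 = ¼ ≈ 0.25000)
-4 + g*t(2) = -4 + (5*2)/4 = -4 + (¼)*10 = -4 + 5/2 = -3/2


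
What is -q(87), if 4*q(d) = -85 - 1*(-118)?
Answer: -33/4 ≈ -8.2500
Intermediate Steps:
q(d) = 33/4 (q(d) = (-85 - 1*(-118))/4 = (-85 + 118)/4 = (¼)*33 = 33/4)
-q(87) = -1*33/4 = -33/4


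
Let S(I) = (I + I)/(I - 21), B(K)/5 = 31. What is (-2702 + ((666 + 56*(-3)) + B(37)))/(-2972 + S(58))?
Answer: 25271/36616 ≈ 0.69016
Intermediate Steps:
B(K) = 155 (B(K) = 5*31 = 155)
S(I) = 2*I/(-21 + I) (S(I) = (2*I)/(-21 + I) = 2*I/(-21 + I))
(-2702 + ((666 + 56*(-3)) + B(37)))/(-2972 + S(58)) = (-2702 + ((666 + 56*(-3)) + 155))/(-2972 + 2*58/(-21 + 58)) = (-2702 + ((666 - 168) + 155))/(-2972 + 2*58/37) = (-2702 + (498 + 155))/(-2972 + 2*58*(1/37)) = (-2702 + 653)/(-2972 + 116/37) = -2049/(-109848/37) = -2049*(-37/109848) = 25271/36616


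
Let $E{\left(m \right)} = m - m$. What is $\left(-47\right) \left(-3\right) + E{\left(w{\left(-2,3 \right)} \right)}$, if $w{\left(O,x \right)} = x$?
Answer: $141$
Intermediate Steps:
$E{\left(m \right)} = 0$
$\left(-47\right) \left(-3\right) + E{\left(w{\left(-2,3 \right)} \right)} = \left(-47\right) \left(-3\right) + 0 = 141 + 0 = 141$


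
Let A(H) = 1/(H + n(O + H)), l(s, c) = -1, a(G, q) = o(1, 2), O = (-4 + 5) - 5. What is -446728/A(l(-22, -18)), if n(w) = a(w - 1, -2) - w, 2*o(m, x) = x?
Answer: -2233640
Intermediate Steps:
o(m, x) = x/2
O = -4 (O = 1 - 5 = -4)
a(G, q) = 1 (a(G, q) = (½)*2 = 1)
n(w) = 1 - w
A(H) = ⅕ (A(H) = 1/(H + (1 - (-4 + H))) = 1/(H + (1 + (4 - H))) = 1/(H + (5 - H)) = 1/5 = ⅕)
-446728/A(l(-22, -18)) = -446728/⅕ = -446728*5 = -2233640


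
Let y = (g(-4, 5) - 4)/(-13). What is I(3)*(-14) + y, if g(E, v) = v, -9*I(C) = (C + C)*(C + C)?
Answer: 727/13 ≈ 55.923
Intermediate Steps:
I(C) = -4*C²/9 (I(C) = -(C + C)*(C + C)/9 = -2*C*2*C/9 = -4*C²/9)
y = -1/13 (y = (5 - 4)/(-13) = 1*(-1/13) = -1/13 ≈ -0.076923)
I(3)*(-14) + y = -4/9*3²*(-14) - 1/13 = -4/9*9*(-14) - 1/13 = -4*(-14) - 1/13 = 56 - 1/13 = 727/13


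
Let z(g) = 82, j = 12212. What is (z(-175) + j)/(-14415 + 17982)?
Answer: 4098/1189 ≈ 3.4466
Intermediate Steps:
(z(-175) + j)/(-14415 + 17982) = (82 + 12212)/(-14415 + 17982) = 12294/3567 = 12294*(1/3567) = 4098/1189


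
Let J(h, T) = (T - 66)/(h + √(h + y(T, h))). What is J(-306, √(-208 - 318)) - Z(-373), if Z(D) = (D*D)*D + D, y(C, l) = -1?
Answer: (√526 + 51895490*√307 + 15880020006*I)/(√307 + 306*I) ≈ 5.1895e+7 - 0.064453*I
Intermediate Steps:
J(h, T) = (-66 + T)/(h + √(-1 + h)) (J(h, T) = (T - 66)/(h + √(h - 1)) = (-66 + T)/(h + √(-1 + h)))
Z(D) = D + D³ (Z(D) = D²*D + D = D³ + D = D + D³)
J(-306, √(-208 - 318)) - Z(-373) = (-66 + √(-208 - 318))/(-306 + √(-1 - 306)) - (-373 + (-373)³) = (-66 + √(-526))/(-306 + √(-307)) - (-373 - 51895117) = (-66 + I*√526)/(-306 + I*√307) - 1*(-51895490) = (-66 + I*√526)/(-306 + I*√307) + 51895490 = 51895490 + (-66 + I*√526)/(-306 + I*√307)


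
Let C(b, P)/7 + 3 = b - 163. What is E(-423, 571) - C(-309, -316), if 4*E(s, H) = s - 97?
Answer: 3195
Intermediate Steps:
C(b, P) = -1162 + 7*b (C(b, P) = -21 + 7*(b - 163) = -21 + 7*(-163 + b) = -21 + (-1141 + 7*b) = -1162 + 7*b)
E(s, H) = -97/4 + s/4 (E(s, H) = (s - 97)/4 = (-97 + s)/4 = -97/4 + s/4)
E(-423, 571) - C(-309, -316) = (-97/4 + (1/4)*(-423)) - (-1162 + 7*(-309)) = (-97/4 - 423/4) - (-1162 - 2163) = -130 - 1*(-3325) = -130 + 3325 = 3195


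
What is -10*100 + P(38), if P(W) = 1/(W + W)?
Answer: -75999/76 ≈ -999.99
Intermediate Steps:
P(W) = 1/(2*W)
-10*100 + P(38) = -10*100 + (½)/38 = -1000 + (½)*(1/38) = -1000 + 1/76 = -75999/76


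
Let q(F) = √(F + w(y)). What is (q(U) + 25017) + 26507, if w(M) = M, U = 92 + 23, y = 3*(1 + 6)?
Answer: 51524 + 2*√34 ≈ 51536.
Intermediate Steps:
y = 21 (y = 3*7 = 21)
U = 115
q(F) = √(21 + F) (q(F) = √(F + 21) = √(21 + F))
(q(U) + 25017) + 26507 = (√(21 + 115) + 25017) + 26507 = (√136 + 25017) + 26507 = (2*√34 + 25017) + 26507 = (25017 + 2*√34) + 26507 = 51524 + 2*√34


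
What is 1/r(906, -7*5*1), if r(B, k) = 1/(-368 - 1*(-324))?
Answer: -44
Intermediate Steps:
r(B, k) = -1/44 (r(B, k) = 1/(-368 + 324) = 1/(-44) = -1/44)
1/r(906, -7*5*1) = 1/(-1/44) = -44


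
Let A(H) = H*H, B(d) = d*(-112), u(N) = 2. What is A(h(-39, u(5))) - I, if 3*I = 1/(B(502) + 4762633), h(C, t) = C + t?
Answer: 19329221762/14119227 ≈ 1369.0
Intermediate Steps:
B(d) = -112*d
A(H) = H**2
I = 1/14119227 (I = 1/(3*(-112*502 + 4762633)) = 1/(3*(-56224 + 4762633)) = (1/3)/4706409 = (1/3)*(1/4706409) = 1/14119227 ≈ 7.0825e-8)
A(h(-39, u(5))) - I = (-39 + 2)**2 - 1*1/14119227 = (-37)**2 - 1/14119227 = 1369 - 1/14119227 = 19329221762/14119227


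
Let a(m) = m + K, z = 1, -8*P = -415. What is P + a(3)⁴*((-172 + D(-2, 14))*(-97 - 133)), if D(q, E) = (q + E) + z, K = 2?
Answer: 182850415/8 ≈ 2.2856e+7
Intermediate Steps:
P = 415/8 (P = -⅛*(-415) = 415/8 ≈ 51.875)
D(q, E) = 1 + E + q (D(q, E) = (q + E) + 1 = (E + q) + 1 = 1 + E + q)
a(m) = 2 + m (a(m) = m + 2 = 2 + m)
P + a(3)⁴*((-172 + D(-2, 14))*(-97 - 133)) = 415/8 + (2 + 3)⁴*((-172 + (1 + 14 - 2))*(-97 - 133)) = 415/8 + 5⁴*((-172 + 13)*(-230)) = 415/8 + 625*(-159*(-230)) = 415/8 + 625*36570 = 415/8 + 22856250 = 182850415/8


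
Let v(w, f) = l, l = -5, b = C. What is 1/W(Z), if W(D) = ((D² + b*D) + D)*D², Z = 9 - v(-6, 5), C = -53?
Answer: -1/104272 ≈ -9.5903e-6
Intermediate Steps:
b = -53
v(w, f) = -5
Z = 14 (Z = 9 - 1*(-5) = 9 + 5 = 14)
W(D) = D²*(D² - 52*D) (W(D) = ((D² - 53*D) + D)*D² = (D² - 52*D)*D² = D²*(D² - 52*D))
1/W(Z) = 1/(14³*(-52 + 14)) = 1/(2744*(-38)) = 1/(-104272) = -1/104272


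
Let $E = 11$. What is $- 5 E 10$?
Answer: $-550$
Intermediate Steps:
$- 5 E 10 = \left(-5\right) 11 \cdot 10 = \left(-55\right) 10 = -550$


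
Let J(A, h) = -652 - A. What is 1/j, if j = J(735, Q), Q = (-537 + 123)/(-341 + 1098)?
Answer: -1/1387 ≈ -0.00072098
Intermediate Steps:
Q = -414/757 ≈ -0.54690
j = -1387 (j = -652 - 1*735 = -652 - 735 = -1387)
1/j = 1/(-1387) = -1/1387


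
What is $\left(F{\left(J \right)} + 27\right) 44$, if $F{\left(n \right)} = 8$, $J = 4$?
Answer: $1540$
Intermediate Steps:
$\left(F{\left(J \right)} + 27\right) 44 = \left(8 + 27\right) 44 = 35 \cdot 44 = 1540$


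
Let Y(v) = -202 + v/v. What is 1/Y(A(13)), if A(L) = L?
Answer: -1/201 ≈ -0.0049751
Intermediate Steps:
Y(v) = -201 (Y(v) = -202 + 1 = -201)
1/Y(A(13)) = 1/(-201) = -1/201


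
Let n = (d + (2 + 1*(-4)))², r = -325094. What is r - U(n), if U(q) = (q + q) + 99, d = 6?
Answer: -325225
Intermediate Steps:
n = 16 (n = (6 + (2 + 1*(-4)))² = (6 + (2 - 4))² = (6 - 2)² = 4² = 16)
U(q) = 99 + 2*q (U(q) = 2*q + 99 = 99 + 2*q)
r - U(n) = -325094 - (99 + 2*16) = -325094 - (99 + 32) = -325094 - 1*131 = -325094 - 131 = -325225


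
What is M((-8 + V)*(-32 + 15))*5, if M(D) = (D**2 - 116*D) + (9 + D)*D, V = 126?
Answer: 41313570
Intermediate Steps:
M(D) = D**2 - 116*D + D*(9 + D) (M(D) = (D**2 - 116*D) + D*(9 + D) = D**2 - 116*D + D*(9 + D))
M((-8 + V)*(-32 + 15))*5 = (((-8 + 126)*(-32 + 15))*(-107 + 2*((-8 + 126)*(-32 + 15))))*5 = ((118*(-17))*(-107 + 2*(118*(-17))))*5 = -2006*(-107 + 2*(-2006))*5 = -2006*(-107 - 4012)*5 = -2006*(-4119)*5 = 8262714*5 = 41313570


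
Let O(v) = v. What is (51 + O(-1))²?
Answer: 2500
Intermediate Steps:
(51 + O(-1))² = (51 - 1)² = 50² = 2500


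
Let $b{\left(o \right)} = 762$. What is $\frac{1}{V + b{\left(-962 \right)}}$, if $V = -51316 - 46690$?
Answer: $- \frac{1}{97244} \approx -1.0283 \cdot 10^{-5}$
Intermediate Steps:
$V = -98006$
$\frac{1}{V + b{\left(-962 \right)}} = \frac{1}{-98006 + 762} = \frac{1}{-97244} = - \frac{1}{97244}$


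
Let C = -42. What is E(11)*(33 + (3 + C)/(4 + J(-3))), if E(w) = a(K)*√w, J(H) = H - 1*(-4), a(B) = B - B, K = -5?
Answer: 0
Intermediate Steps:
a(B) = 0
J(H) = 4 + H (J(H) = H + 4 = 4 + H)
E(w) = 0 (E(w) = 0*√w = 0)
E(11)*(33 + (3 + C)/(4 + J(-3))) = 0*(33 + (3 - 42)/(4 + (4 - 3))) = 0*(33 - 39/(4 + 1)) = 0*(33 - 39/5) = 0*(126/5) = 0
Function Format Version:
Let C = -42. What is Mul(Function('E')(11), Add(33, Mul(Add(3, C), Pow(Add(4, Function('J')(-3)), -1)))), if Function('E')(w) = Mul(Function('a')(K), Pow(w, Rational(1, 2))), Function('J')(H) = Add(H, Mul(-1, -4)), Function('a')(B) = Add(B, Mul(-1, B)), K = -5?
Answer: 0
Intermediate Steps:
Function('a')(B) = 0
Function('J')(H) = Add(4, H) (Function('J')(H) = Add(H, 4) = Add(4, H))
Function('E')(w) = 0 (Function('E')(w) = Mul(0, Pow(w, Rational(1, 2))) = 0)
Mul(Function('E')(11), Add(33, Mul(Add(3, C), Pow(Add(4, Function('J')(-3)), -1)))) = Mul(0, Add(33, Mul(Add(3, -42), Pow(Add(4, Add(4, -3)), -1)))) = Mul(0, Add(33, Mul(-39, Pow(Add(4, 1), -1)))) = Mul(0, Add(33, Mul(-39, Pow(5, -1)))) = Mul(0, Add(33, Mul(-39, Rational(1, 5)))) = Mul(0, Add(33, Rational(-39, 5))) = Mul(0, Rational(126, 5)) = 0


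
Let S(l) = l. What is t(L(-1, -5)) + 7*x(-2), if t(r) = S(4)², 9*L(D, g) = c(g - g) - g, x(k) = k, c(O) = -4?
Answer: 2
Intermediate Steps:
L(D, g) = -4/9 - g/9 (L(D, g) = (-4 - g)/9 = -4/9 - g/9)
t(r) = 16 (t(r) = 4² = 16)
t(L(-1, -5)) + 7*x(-2) = 16 + 7*(-2) = 16 - 14 = 2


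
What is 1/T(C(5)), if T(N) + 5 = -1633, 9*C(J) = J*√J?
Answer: -1/1638 ≈ -0.00061050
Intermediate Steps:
C(J) = J^(3/2)/9 (C(J) = (J*√J)/9 = J^(3/2)/9)
T(N) = -1638 (T(N) = -5 - 1633 = -1638)
1/T(C(5)) = 1/(-1638) = -1/1638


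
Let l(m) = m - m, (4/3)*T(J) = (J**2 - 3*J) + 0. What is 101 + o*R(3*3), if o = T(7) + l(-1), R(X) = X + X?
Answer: 479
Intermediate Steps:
R(X) = 2*X
T(J) = -9*J/4 + 3*J**2/4 (T(J) = 3*((J**2 - 3*J) + 0)/4 = 3*(J**2 - 3*J)/4 = -9*J/4 + 3*J**2/4)
l(m) = 0
o = 21 (o = (3/4)*7*(-3 + 7) + 0 = (3/4)*7*4 + 0 = 21 + 0 = 21)
101 + o*R(3*3) = 101 + 21*(2*(3*3)) = 101 + 21*(2*9) = 101 + 21*18 = 101 + 378 = 479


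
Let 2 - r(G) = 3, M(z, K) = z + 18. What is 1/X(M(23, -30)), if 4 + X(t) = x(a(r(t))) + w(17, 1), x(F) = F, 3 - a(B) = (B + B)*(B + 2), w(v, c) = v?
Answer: 1/18 ≈ 0.055556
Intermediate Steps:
M(z, K) = 18 + z
r(G) = -1 (r(G) = 2 - 1*3 = 2 - 3 = -1)
a(B) = 3 - 2*B*(2 + B) (a(B) = 3 - (B + B)*(B + 2) = 3 - 2*B*(2 + B))
X(t) = 18 (X(t) = -4 + ((3 - 4*(-1) - 2*(-1)²) + 17) = -4 + ((3 + 4 - 2*1) + 17) = -4 + ((3 + 4 - 2) + 17) = -4 + (5 + 17) = -4 + 22 = 18)
1/X(M(23, -30)) = 1/18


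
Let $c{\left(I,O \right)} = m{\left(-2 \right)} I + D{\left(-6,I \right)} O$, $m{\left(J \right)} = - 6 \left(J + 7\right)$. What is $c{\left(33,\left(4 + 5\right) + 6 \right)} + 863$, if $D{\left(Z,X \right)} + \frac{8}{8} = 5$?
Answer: $-67$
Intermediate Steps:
$m{\left(J \right)} = -42 - 6 J$ ($m{\left(J \right)} = - 6 \left(7 + J\right) = -42 - 6 J$)
$D{\left(Z,X \right)} = 4$ ($D{\left(Z,X \right)} = -1 + 5 = 4$)
$c{\left(I,O \right)} = - 30 I + 4 O$ ($c{\left(I,O \right)} = \left(-42 - -12\right) I + 4 O = \left(-42 + 12\right) I + 4 O = - 30 I + 4 O$)
$c{\left(33,\left(4 + 5\right) + 6 \right)} + 863 = \left(\left(-30\right) 33 + 4 \left(\left(4 + 5\right) + 6\right)\right) + 863 = \left(-990 + 4 \left(9 + 6\right)\right) + 863 = \left(-990 + 4 \cdot 15\right) + 863 = \left(-990 + 60\right) + 863 = -930 + 863 = -67$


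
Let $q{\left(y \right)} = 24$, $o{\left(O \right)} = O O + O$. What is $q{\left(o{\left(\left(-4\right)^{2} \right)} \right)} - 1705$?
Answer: $-1681$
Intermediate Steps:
$o{\left(O \right)} = O + O^{2}$ ($o{\left(O \right)} = O^{2} + O = O + O^{2}$)
$q{\left(o{\left(\left(-4\right)^{2} \right)} \right)} - 1705 = 24 - 1705 = -1681$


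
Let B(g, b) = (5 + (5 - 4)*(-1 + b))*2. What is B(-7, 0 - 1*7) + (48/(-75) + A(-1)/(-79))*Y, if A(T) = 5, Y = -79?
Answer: 1239/25 ≈ 49.560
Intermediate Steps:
B(g, b) = 8 + 2*b (B(g, b) = (5 + 1*(-1 + b))*2 = (5 + (-1 + b))*2 = (4 + b)*2 = 8 + 2*b)
B(-7, 0 - 1*7) + (48/(-75) + A(-1)/(-79))*Y = (8 + 2*(0 - 1*7)) + (48/(-75) + 5/(-79))*(-79) = (8 + 2*(0 - 7)) + (48*(-1/75) + 5*(-1/79))*(-79) = (8 + 2*(-7)) + (-16/25 - 5/79)*(-79) = (8 - 14) - 1389/1975*(-79) = -6 + 1389/25 = 1239/25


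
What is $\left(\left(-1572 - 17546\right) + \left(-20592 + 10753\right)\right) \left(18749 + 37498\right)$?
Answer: $-1628744379$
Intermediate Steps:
$\left(\left(-1572 - 17546\right) + \left(-20592 + 10753\right)\right) \left(18749 + 37498\right) = \left(-19118 - 9839\right) 56247 = \left(-28957\right) 56247 = -1628744379$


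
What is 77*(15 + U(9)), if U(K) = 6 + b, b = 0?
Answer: 1617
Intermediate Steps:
U(K) = 6 (U(K) = 6 + 0 = 6)
77*(15 + U(9)) = 77*(15 + 6) = 77*21 = 1617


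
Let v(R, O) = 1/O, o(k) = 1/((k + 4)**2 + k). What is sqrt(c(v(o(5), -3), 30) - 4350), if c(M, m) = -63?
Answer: I*sqrt(4413) ≈ 66.43*I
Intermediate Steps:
o(k) = 1/(k + (4 + k)**2) (o(k) = 1/((4 + k)**2 + k) = 1/(k + (4 + k)**2))
sqrt(c(v(o(5), -3), 30) - 4350) = sqrt(-63 - 4350) = sqrt(-4413) = I*sqrt(4413)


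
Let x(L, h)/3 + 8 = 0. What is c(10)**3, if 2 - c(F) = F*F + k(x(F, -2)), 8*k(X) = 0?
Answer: -941192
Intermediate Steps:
x(L, h) = -24 (x(L, h) = -24 + 3*0 = -24 + 0 = -24)
k(X) = 0 (k(X) = (1/8)*0 = 0)
c(F) = 2 - F**2 (c(F) = 2 - (F*F + 0) = 2 - (F**2 + 0) = 2 - F**2)
c(10)**3 = (2 - 1*10**2)**3 = (2 - 1*100)**3 = (2 - 100)**3 = (-98)**3 = -941192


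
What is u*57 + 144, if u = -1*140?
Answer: -7836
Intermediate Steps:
u = -140
u*57 + 144 = -140*57 + 144 = -7980 + 144 = -7836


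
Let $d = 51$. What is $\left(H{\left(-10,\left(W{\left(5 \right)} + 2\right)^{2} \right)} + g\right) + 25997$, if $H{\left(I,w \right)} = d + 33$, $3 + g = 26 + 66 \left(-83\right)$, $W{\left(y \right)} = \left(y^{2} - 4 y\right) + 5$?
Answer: $20626$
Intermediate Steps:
$W{\left(y \right)} = 5 + y^{2} - 4 y$
$g = -5455$ ($g = -3 + \left(26 + 66 \left(-83\right)\right) = -3 + \left(26 - 5478\right) = -3 - 5452 = -5455$)
$H{\left(I,w \right)} = 84$ ($H{\left(I,w \right)} = 51 + 33 = 84$)
$\left(H{\left(-10,\left(W{\left(5 \right)} + 2\right)^{2} \right)} + g\right) + 25997 = \left(84 - 5455\right) + 25997 = -5371 + 25997 = 20626$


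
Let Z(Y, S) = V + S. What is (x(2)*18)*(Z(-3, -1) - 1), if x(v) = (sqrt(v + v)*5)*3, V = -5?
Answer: -3780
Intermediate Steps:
Z(Y, S) = -5 + S
x(v) = 15*sqrt(2)*sqrt(v) (x(v) = (sqrt(2*v)*5)*3 = ((sqrt(2)*sqrt(v))*5)*3 = (5*sqrt(2)*sqrt(v))*3 = 15*sqrt(2)*sqrt(v))
(x(2)*18)*(Z(-3, -1) - 1) = ((15*sqrt(2)*sqrt(2))*18)*((-5 - 1) - 1) = (30*18)*(-6 - 1) = 540*(-7) = -3780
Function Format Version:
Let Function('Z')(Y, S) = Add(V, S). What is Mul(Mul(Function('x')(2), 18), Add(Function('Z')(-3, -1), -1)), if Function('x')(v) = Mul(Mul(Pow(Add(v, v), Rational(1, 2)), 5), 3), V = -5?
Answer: -3780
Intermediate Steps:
Function('Z')(Y, S) = Add(-5, S)
Function('x')(v) = Mul(15, Pow(2, Rational(1, 2)), Pow(v, Rational(1, 2))) (Function('x')(v) = Mul(Mul(Pow(Mul(2, v), Rational(1, 2)), 5), 3) = Mul(Mul(Mul(Pow(2, Rational(1, 2)), Pow(v, Rational(1, 2))), 5), 3) = Mul(Mul(5, Pow(2, Rational(1, 2)), Pow(v, Rational(1, 2))), 3) = Mul(15, Pow(2, Rational(1, 2)), Pow(v, Rational(1, 2))))
Mul(Mul(Function('x')(2), 18), Add(Function('Z')(-3, -1), -1)) = Mul(Mul(Mul(15, Pow(2, Rational(1, 2)), Pow(2, Rational(1, 2))), 18), Add(Add(-5, -1), -1)) = Mul(Mul(30, 18), Add(-6, -1)) = Mul(540, -7) = -3780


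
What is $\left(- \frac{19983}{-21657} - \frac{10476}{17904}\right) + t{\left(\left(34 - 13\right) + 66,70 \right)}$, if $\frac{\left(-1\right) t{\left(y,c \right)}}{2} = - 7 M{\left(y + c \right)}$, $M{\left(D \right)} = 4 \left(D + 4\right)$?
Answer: $\frac{97112699993}{10770748} \approx 9016.3$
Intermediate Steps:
$M{\left(D \right)} = 16 + 4 D$ ($M{\left(D \right)} = 4 \left(4 + D\right) = 16 + 4 D$)
$t{\left(y,c \right)} = 224 + 56 c + 56 y$ ($t{\left(y,c \right)} = - 2 \left(- 7 \left(16 + 4 \left(y + c\right)\right)\right) = - 2 \left(- 7 \left(16 + 4 \left(c + y\right)\right)\right) = - 2 \left(- 7 \left(16 + \left(4 c + 4 y\right)\right)\right) = - 2 \left(- 7 \left(16 + 4 c + 4 y\right)\right) = - 2 \left(-112 - 28 c - 28 y\right) = 224 + 56 c + 56 y$)
$\left(- \frac{19983}{-21657} - \frac{10476}{17904}\right) + t{\left(\left(34 - 13\right) + 66,70 \right)} = \left(- \frac{19983}{-21657} - \frac{10476}{17904}\right) + \left(224 + 56 \cdot 70 + 56 \left(\left(34 - 13\right) + 66\right)\right) = \left(\left(-19983\right) \left(- \frac{1}{21657}\right) - \frac{873}{1492}\right) + \left(224 + 3920 + 56 \left(21 + 66\right)\right) = \left(\frac{6661}{7219} - \frac{873}{1492}\right) + \left(224 + 3920 + 56 \cdot 87\right) = \frac{3636025}{10770748} + \left(224 + 3920 + 4872\right) = \frac{3636025}{10770748} + 9016 = \frac{97112699993}{10770748}$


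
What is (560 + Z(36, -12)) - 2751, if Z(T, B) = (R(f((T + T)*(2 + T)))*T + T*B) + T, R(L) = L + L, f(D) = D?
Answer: 194405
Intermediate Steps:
R(L) = 2*L
Z(T, B) = T + B*T + 4*T²*(2 + T) (Z(T, B) = ((2*((T + T)*(2 + T)))*T + T*B) + T = ((2*((2*T)*(2 + T)))*T + B*T) + T = ((2*(2*T*(2 + T)))*T + B*T) + T = ((4*T*(2 + T))*T + B*T) + T = (4*T²*(2 + T) + B*T) + T = (B*T + 4*T²*(2 + T)) + T = T + B*T + 4*T²*(2 + T))
(560 + Z(36, -12)) - 2751 = (560 + 36*(1 - 12 + 4*36*(2 + 36))) - 2751 = (560 + 36*(1 - 12 + 4*36*38)) - 2751 = (560 + 36*(1 - 12 + 5472)) - 2751 = (560 + 36*5461) - 2751 = (560 + 196596) - 2751 = 197156 - 2751 = 194405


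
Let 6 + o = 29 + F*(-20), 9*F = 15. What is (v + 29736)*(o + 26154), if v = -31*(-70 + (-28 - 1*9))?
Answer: 2592379843/3 ≈ 8.6413e+8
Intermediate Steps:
v = 3317 (v = -31*(-70 + (-28 - 9)) = -31*(-70 - 37) = -31*(-107) = 3317)
F = 5/3 (F = (⅑)*15 = 5/3 ≈ 1.6667)
o = -31/3 (o = -6 + (29 + (5/3)*(-20)) = -6 + (29 - 100/3) = -6 - 13/3 = -31/3 ≈ -10.333)
(v + 29736)*(o + 26154) = (3317 + 29736)*(-31/3 + 26154) = 33053*(78431/3) = 2592379843/3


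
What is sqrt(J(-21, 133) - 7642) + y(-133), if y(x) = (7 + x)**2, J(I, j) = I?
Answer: 15876 + I*sqrt(7663) ≈ 15876.0 + 87.539*I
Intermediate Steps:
sqrt(J(-21, 133) - 7642) + y(-133) = sqrt(-21 - 7642) + (7 - 133)**2 = sqrt(-7663) + (-126)**2 = I*sqrt(7663) + 15876 = 15876 + I*sqrt(7663)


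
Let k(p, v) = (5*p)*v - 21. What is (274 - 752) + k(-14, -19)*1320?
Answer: 1727402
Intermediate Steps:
k(p, v) = -21 + 5*p*v (k(p, v) = 5*p*v - 21 = -21 + 5*p*v)
(274 - 752) + k(-14, -19)*1320 = (274 - 752) + (-21 + 5*(-14)*(-19))*1320 = -478 + (-21 + 1330)*1320 = -478 + 1309*1320 = -478 + 1727880 = 1727402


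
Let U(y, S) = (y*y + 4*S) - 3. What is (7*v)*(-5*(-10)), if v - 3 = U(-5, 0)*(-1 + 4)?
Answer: 24150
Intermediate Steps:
U(y, S) = -3 + y² + 4*S (U(y, S) = (y² + 4*S) - 3 = -3 + y² + 4*S)
v = 69 (v = 3 + (-3 + (-5)² + 4*0)*(-1 + 4) = 3 + (-3 + 25 + 0)*3 = 3 + 22*3 = 3 + 66 = 69)
(7*v)*(-5*(-10)) = (7*69)*(-5*(-10)) = 483*50 = 24150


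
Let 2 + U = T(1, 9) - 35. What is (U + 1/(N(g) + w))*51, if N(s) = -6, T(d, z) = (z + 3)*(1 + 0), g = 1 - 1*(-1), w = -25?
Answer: -39576/31 ≈ -1276.6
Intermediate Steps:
g = 2 (g = 1 + 1 = 2)
T(d, z) = 3 + z (T(d, z) = (3 + z)*1 = 3 + z)
U = -25 (U = -2 + ((3 + 9) - 35) = -2 + (12 - 35) = -2 - 23 = -25)
(U + 1/(N(g) + w))*51 = (-25 + 1/(-6 - 25))*51 = (-25 + 1/(-31))*51 = (-25 - 1/31)*51 = -776/31*51 = -39576/31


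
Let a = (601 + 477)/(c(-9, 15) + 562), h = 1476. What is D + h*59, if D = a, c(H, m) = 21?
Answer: 4615550/53 ≈ 87086.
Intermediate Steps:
a = 98/53 (a = (601 + 477)/(21 + 562) = 1078/583 = 1078*(1/583) = 98/53 ≈ 1.8491)
D = 98/53 ≈ 1.8491
D + h*59 = 98/53 + 1476*59 = 98/53 + 87084 = 4615550/53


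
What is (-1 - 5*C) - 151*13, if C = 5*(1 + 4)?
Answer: -2089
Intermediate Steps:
C = 25 (C = 5*5 = 25)
(-1 - 5*C) - 151*13 = (-1 - 5*25) - 151*13 = (-1 - 125) - 1963 = -126 - 1963 = -2089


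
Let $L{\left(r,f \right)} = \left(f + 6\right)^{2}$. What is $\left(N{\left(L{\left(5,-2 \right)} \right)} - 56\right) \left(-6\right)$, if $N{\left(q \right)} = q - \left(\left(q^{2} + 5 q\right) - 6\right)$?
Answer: $2220$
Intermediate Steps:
$L{\left(r,f \right)} = \left(6 + f\right)^{2}$
$N{\left(q \right)} = 6 - q^{2} - 4 q$ ($N{\left(q \right)} = q - \left(-6 + q^{2} + 5 q\right) = 6 - q^{2} - 4 q$)
$\left(N{\left(L{\left(5,-2 \right)} \right)} - 56\right) \left(-6\right) = \left(\left(6 - \left(\left(6 - 2\right)^{2}\right)^{2} - 4 \left(6 - 2\right)^{2}\right) - 56\right) \left(-6\right) = \left(\left(6 - \left(4^{2}\right)^{2} - 4 \cdot 4^{2}\right) - 56\right) \left(-6\right) = \left(\left(6 - 16^{2} - 64\right) - 56\right) \left(-6\right) = \left(\left(6 - 256 - 64\right) - 56\right) \left(-6\right) = \left(-314 - 56\right) \left(-6\right) = \left(-370\right) \left(-6\right) = 2220$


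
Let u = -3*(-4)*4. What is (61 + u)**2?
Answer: 11881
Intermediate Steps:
u = 48 (u = 12*4 = 48)
(61 + u)**2 = (61 + 48)**2 = 109**2 = 11881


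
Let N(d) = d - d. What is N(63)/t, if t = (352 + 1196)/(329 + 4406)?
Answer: 0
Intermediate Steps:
N(d) = 0
t = 1548/4735 ≈ 0.32693
N(63)/t = 0/(1548/4735) = 0*(4735/1548) = 0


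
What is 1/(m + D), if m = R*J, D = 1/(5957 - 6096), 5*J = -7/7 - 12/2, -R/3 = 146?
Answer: 695/426169 ≈ 0.0016308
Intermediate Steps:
R = -438 (R = -3*146 = -438)
J = -7/5 (J = (-7/7 - 12/2)/5 = (-7*⅐ - 12*½)/5 = (-1 - 6)/5 = (⅕)*(-7) = -7/5 ≈ -1.4000)
D = -1/139 (D = 1/(-139) = -1/139 ≈ -0.0071942)
m = 3066/5 (m = -438*(-7/5) = 3066/5 ≈ 613.20)
1/(m + D) = 1/(3066/5 - 1/139) = 1/(426169/695) = 695/426169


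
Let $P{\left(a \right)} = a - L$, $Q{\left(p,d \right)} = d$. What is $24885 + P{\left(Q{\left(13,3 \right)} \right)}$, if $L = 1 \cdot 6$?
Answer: $24882$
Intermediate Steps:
$L = 6$
$P{\left(a \right)} = -6 + a$ ($P{\left(a \right)} = a - 6 = -6 + a$)
$24885 + P{\left(Q{\left(13,3 \right)} \right)} = 24885 + \left(-6 + 3\right) = 24885 - 3 = 24882$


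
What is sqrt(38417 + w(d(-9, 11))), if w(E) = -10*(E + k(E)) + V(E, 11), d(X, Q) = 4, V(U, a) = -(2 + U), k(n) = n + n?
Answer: 59*sqrt(11) ≈ 195.68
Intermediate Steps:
k(n) = 2*n
V(U, a) = -2 - U
w(E) = -2 - 31*E (w(E) = -10*(E + 2*E) + (-2 - E) = -30*E + (-2 - E) = -2 - 31*E)
sqrt(38417 + w(d(-9, 11))) = sqrt(38417 + (-2 - 31*4)) = sqrt(38417 + (-2 - 124)) = sqrt(38417 - 126) = sqrt(38291) = 59*sqrt(11)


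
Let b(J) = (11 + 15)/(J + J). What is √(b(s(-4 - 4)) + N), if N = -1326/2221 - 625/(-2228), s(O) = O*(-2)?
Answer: √12145136705553/4948388 ≈ 0.70427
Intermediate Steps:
s(O) = -2*O
b(J) = 13/J (b(J) = 26/((2*J)) = 26*(1/(2*J)) = 13/J)
N = -1566203/4948388 (N = -1326*1/2221 - 625*(-1/2228) = -1326/2221 + 625/2228 = -1566203/4948388 ≈ -0.31651)
√(b(s(-4 - 4)) + N) = √(13/((-2*(-4 - 4))) - 1566203/4948388) = √(13/((-2*(-8))) - 1566203/4948388) = √(13/16 - 1566203/4948388) = √(9817449/19793552) = √12145136705553/4948388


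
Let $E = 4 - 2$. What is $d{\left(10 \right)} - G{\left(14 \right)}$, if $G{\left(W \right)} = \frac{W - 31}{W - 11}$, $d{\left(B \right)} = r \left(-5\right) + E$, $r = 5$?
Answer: $- \frac{52}{3} \approx -17.333$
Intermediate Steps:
$E = 2$
$d{\left(B \right)} = -23$ ($d{\left(B \right)} = 5 \left(-5\right) + 2 = -25 + 2 = -23$)
$G{\left(W \right)} = \frac{-31 + W}{-11 + W}$
$d{\left(10 \right)} - G{\left(14 \right)} = -23 - \frac{-31 + 14}{-11 + 14} = -23 - \frac{1}{3} \left(-17\right) = -23 - - \frac{17}{3} = -23 + \frac{17}{3} = - \frac{52}{3}$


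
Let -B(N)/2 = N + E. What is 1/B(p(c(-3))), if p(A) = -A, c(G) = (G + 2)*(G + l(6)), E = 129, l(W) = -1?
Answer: -1/250 ≈ -0.0040000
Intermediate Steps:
c(G) = (-1 + G)*(2 + G) (c(G) = (G + 2)*(G - 1) = (2 + G)*(-1 + G) = (-1 + G)*(2 + G))
B(N) = -258 - 2*N (B(N) = -2*(N + 129) = -2*(129 + N) = -258 - 2*N)
1/B(p(c(-3))) = 1/(-258 - (-2)*(-2 - 3 + (-3)²)) = 1/(-258 - (-2)*(-2 - 3 + 9)) = 1/(-258 - (-2)*4) = 1/(-258 - 2*(-4)) = 1/(-258 + 8) = 1/(-250) = -1/250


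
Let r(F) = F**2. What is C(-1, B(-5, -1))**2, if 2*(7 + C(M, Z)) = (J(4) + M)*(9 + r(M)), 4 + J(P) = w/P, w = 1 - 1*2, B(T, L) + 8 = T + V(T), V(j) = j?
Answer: 17689/16 ≈ 1105.6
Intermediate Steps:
B(T, L) = -8 + 2*T (B(T, L) = -8 + (T + T) = -8 + 2*T)
w = -1 (w = 1 - 2 = -1)
J(P) = -4 - 1/P
C(M, Z) = -7 + (9 + M**2)*(-17/4 + M)/2 (C(M, Z) = -7 + (((-4 - 1/4) + M)*(9 + M**2))/2 = -7 + ((-17/4 + M)*(9 + M**2))/2 = -7 + ((9 + M**2)*(-17/4 + M))/2 = -7 + (9 + M**2)*(-17/4 + M)/2)
C(-1, B(-5, -1))**2 = (-209/8 + (1/2)*(-1)**3 - 17/8*(-1)**2 + (9/2)*(-1))**2 = (-209/8 + (1/2)*(-1) - 17/8*1 - 9/2)**2 = (-209/8 - 1/2 - 17/8 - 9/2)**2 = (-133/4)**2 = 17689/16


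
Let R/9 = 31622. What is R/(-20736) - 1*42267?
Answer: -48707395/1152 ≈ -42281.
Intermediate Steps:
R = 284598 (R = 9*31622 = 284598)
R/(-20736) - 1*42267 = 284598/(-20736) - 1*42267 = 284598*(-1/20736) - 42267 = -15811/1152 - 42267 = -48707395/1152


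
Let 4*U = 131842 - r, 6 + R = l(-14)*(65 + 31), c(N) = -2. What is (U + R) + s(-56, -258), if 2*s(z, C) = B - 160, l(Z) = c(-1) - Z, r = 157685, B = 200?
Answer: -21179/4 ≈ -5294.8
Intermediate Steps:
l(Z) = -2 - Z
s(z, C) = 20 (s(z, C) = (200 - 160)/2 = (½)*40 = 20)
R = 1146 (R = -6 + (-2 - 1*(-14))*(65 + 31) = -6 + (-2 + 14)*96 = -6 + 12*96 = -6 + 1152 = 1146)
U = -25843/4 (U = (131842 - 1*157685)/4 = (131842 - 157685)/4 = (¼)*(-25843) = -25843/4 ≈ -6460.8)
(U + R) + s(-56, -258) = (-25843/4 + 1146) + 20 = -21259/4 + 20 = -21179/4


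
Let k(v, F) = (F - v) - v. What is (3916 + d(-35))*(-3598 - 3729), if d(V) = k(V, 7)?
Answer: -29256711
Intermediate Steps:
k(v, F) = F - 2*v
d(V) = 7 - 2*V
(3916 + d(-35))*(-3598 - 3729) = (3916 + (7 - 2*(-35)))*(-3598 - 3729) = (3916 + (7 + 70))*(-7327) = (3916 + 77)*(-7327) = 3993*(-7327) = -29256711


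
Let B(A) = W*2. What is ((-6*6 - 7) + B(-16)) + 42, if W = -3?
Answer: -7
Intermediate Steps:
B(A) = -6 (B(A) = -3*2 = -6)
((-6*6 - 7) + B(-16)) + 42 = ((-6*6 - 7) - 6) + 42 = ((-36 - 7) - 6) + 42 = (-43 - 6) + 42 = -49 + 42 = -7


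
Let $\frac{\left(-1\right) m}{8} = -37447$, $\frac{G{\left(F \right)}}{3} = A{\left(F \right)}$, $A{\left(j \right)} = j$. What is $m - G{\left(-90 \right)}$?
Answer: $299846$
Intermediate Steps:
$G{\left(F \right)} = 3 F$
$m = 299576$ ($m = \left(-8\right) \left(-37447\right) = 299576$)
$m - G{\left(-90 \right)} = 299576 - 3 \left(-90\right) = 299576 - -270 = 299576 + 270 = 299846$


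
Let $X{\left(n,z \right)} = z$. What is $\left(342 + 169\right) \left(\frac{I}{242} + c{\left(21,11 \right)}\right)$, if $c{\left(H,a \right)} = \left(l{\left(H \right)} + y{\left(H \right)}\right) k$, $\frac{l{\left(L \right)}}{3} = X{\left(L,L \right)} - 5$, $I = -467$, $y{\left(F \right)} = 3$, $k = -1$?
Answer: $- \frac{6545399}{242} \approx -27047.0$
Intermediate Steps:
$l{\left(L \right)} = -15 + 3 L$ ($l{\left(L \right)} = 3 \left(L - 5\right) = 3 \left(-5 + L\right) = -15 + 3 L$)
$c{\left(H,a \right)} = 12 - 3 H$ ($c{\left(H,a \right)} = \left(\left(-15 + 3 H\right) + 3\right) \left(-1\right) = \left(-12 + 3 H\right) \left(-1\right) = 12 - 3 H$)
$\left(342 + 169\right) \left(\frac{I}{242} + c{\left(21,11 \right)}\right) = \left(342 + 169\right) \left(- \frac{467}{242} + \left(12 - 63\right)\right) = 511 \left(\left(-467\right) \frac{1}{242} + \left(12 - 63\right)\right) = 511 \left(- \frac{467}{242} - 51\right) = 511 \left(- \frac{12809}{242}\right) = - \frac{6545399}{242}$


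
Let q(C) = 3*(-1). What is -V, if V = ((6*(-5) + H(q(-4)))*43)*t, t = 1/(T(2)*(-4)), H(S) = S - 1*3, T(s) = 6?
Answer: -129/2 ≈ -64.500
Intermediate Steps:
q(C) = -3
H(S) = -3 + S (H(S) = S - 3 = -3 + S)
t = -1/24 (t = 1/(6*(-4)) = 1/(-24) = -1/24 ≈ -0.041667)
V = 129/2 (V = ((6*(-5) + (-3 - 3))*43)*(-1/24) = ((-30 - 6)*43)*(-1/24) = -36*43*(-1/24) = -1548*(-1/24) = 129/2 ≈ 64.500)
-V = -1*129/2 = -129/2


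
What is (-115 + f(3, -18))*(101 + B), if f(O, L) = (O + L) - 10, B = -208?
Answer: 14980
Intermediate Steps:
f(O, L) = -10 + L + O (f(O, L) = (L + O) - 10 = -10 + L + O)
(-115 + f(3, -18))*(101 + B) = (-115 + (-10 - 18 + 3))*(101 - 208) = (-115 - 25)*(-107) = -140*(-107) = 14980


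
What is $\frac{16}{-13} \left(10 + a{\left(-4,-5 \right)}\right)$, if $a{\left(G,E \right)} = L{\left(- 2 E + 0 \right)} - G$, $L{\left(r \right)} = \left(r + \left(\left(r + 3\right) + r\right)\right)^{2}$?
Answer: $- \frac{17648}{13} \approx -1357.5$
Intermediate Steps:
$L{\left(r \right)} = \left(3 + 3 r\right)^{2}$ ($L{\left(r \right)} = \left(r + \left(\left(3 + r\right) + r\right)\right)^{2} = \left(r + \left(3 + 2 r\right)\right)^{2} = \left(3 + 3 r\right)^{2}$)
$a{\left(G,E \right)} = - G + 9 \left(1 - 2 E\right)^{2}$ ($a{\left(G,E \right)} = 9 \left(1 + \left(- 2 E + 0\right)\right)^{2} - G = 9 \left(1 - 2 E\right)^{2} - G = - G + 9 \left(1 - 2 E\right)^{2}$)
$\frac{16}{-13} \left(10 + a{\left(-4,-5 \right)}\right) = \frac{16}{-13} \left(10 - \left(-4 - 9 \left(-1 + 2 \left(-5\right)\right)^{2}\right)\right) = 16 \left(- \frac{1}{13}\right) \left(10 + \left(4 + 9 \left(-1 - 10\right)^{2}\right)\right) = - \frac{16 \left(10 + \left(4 + 9 \left(-11\right)^{2}\right)\right)}{13} = - \frac{16 \left(10 + \left(4 + 9 \cdot 121\right)\right)}{13} = - \frac{16 \left(10 + \left(4 + 1089\right)\right)}{13} = - \frac{16 \left(10 + 1093\right)}{13} = \left(- \frac{16}{13}\right) 1103 = - \frac{17648}{13}$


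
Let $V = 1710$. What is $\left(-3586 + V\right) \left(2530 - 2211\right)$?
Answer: $-598444$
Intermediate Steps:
$\left(-3586 + V\right) \left(2530 - 2211\right) = \left(-3586 + 1710\right) \left(2530 - 2211\right) = \left(-1876\right) 319 = -598444$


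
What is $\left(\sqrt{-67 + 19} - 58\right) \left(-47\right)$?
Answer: $2726 - 188 i \sqrt{3} \approx 2726.0 - 325.63 i$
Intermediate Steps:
$\left(\sqrt{-67 + 19} - 58\right) \left(-47\right) = \left(\sqrt{-48} - 58\right) \left(-47\right) = \left(4 i \sqrt{3} - 58\right) \left(-47\right) = \left(-58 + 4 i \sqrt{3}\right) \left(-47\right) = 2726 - 188 i \sqrt{3}$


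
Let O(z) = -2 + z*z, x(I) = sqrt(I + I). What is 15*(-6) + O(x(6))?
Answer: -80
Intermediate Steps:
x(I) = sqrt(2)*sqrt(I) (x(I) = sqrt(2*I) = sqrt(2)*sqrt(I))
O(z) = -2 + z**2
15*(-6) + O(x(6)) = 15*(-6) + (-2 + (sqrt(2)*sqrt(6))**2) = -90 + (-2 + (2*sqrt(3))**2) = -90 + (-2 + 12) = -90 + 10 = -80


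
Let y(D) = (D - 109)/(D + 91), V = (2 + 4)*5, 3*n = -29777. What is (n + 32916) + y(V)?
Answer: 8345254/363 ≈ 22990.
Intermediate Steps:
n = -29777/3 (n = (1/3)*(-29777) = -29777/3 ≈ -9925.7)
V = 30 (V = 6*5 = 30)
y(D) = (-109 + D)/(91 + D)
(n + 32916) + y(V) = (-29777/3 + 32916) + (-109 + 30)/(91 + 30) = 68971/3 - 79/121 = 8345254/363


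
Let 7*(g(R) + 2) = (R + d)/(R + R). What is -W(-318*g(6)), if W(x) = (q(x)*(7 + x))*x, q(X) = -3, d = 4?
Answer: 53208396/49 ≈ 1.0859e+6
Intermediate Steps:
g(R) = -2 + (4 + R)/(14*R) (g(R) = -2 + ((R + 4)/(R + R))/7 = -2 + ((4 + R)/((2*R)))/7 = -2 + ((4 + R)*(1/(2*R)))/7 = -2 + ((4 + R)/(2*R))/7 = -2 + (4 + R)/(14*R))
W(x) = x*(-21 - 3*x) (W(x) = (-3*(7 + x))*x = (-21 - 3*x)*x = x*(-21 - 3*x))
-W(-318*g(6)) = -(-3)*(-159*(4 - 27*6)/(7*6))*(7 - 159*(4 - 27*6)/(7*6)) = -(-3)*(-159*(4 - 162)/(7*6))*(7 - 159*(4 - 162)/(7*6)) = -(-3)*(-159*(-158)/(7*6))*(7 - 159*(-158)/(7*6)) = -(-3)*(-318*(-79/42))*(7 - 318*(-79/42)) = -(-3)*4187*(7 + 4187/7)/7 = -(-3)*4187*4236/(7*7) = -1*(-53208396/49) = 53208396/49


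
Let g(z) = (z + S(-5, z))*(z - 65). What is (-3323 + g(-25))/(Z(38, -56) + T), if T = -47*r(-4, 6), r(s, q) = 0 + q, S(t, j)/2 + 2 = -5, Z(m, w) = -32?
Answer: -187/314 ≈ -0.59554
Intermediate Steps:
S(t, j) = -14 (S(t, j) = -4 + 2*(-5) = -4 - 10 = -14)
r(s, q) = q
g(z) = (-65 + z)*(-14 + z) (g(z) = (z - 14)*(z - 65) = (-14 + z)*(-65 + z) = (-65 + z)*(-14 + z))
T = -282 (T = -47*6 = -282)
(-3323 + g(-25))/(Z(38, -56) + T) = (-3323 + (910 + (-25)**2 - 79*(-25)))/(-32 - 282) = (-3323 + (910 + 625 + 1975))/(-314) = (-3323 + 3510)*(-1/314) = 187*(-1/314) = -187/314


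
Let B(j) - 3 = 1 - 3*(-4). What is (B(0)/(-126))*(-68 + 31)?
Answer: 296/63 ≈ 4.6984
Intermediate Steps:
B(j) = 16 (B(j) = 3 + (1 - 3*(-4)) = 3 + (1 + 12) = 3 + 13 = 16)
(B(0)/(-126))*(-68 + 31) = (16/(-126))*(-68 + 31) = (16*(-1/126))*(-37) = -8/63*(-37) = 296/63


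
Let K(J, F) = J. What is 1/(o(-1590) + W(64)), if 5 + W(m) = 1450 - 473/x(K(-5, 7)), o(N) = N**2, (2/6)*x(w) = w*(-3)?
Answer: 45/113829052 ≈ 3.9533e-7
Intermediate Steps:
x(w) = -9*w (x(w) = 3*(w*(-3)) = 3*(-3*w) = -9*w)
W(m) = 64552/45 (W(m) = -5 + (1450 - 473/((-9*(-5)))) = -5 + (1450 - 473/45) = -5 + 64777/45 = 64552/45)
1/(o(-1590) + W(64)) = 1/((-1590)**2 + 64552/45) = 1/(2528100 + 64552/45) = 1/(113829052/45) = 45/113829052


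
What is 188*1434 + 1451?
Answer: 271043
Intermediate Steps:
188*1434 + 1451 = 269592 + 1451 = 271043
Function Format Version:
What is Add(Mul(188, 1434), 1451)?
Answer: 271043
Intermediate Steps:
Add(Mul(188, 1434), 1451) = Add(269592, 1451) = 271043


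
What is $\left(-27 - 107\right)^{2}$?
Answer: $17956$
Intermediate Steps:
$\left(-27 - 107\right)^{2} = \left(-134\right)^{2} = 17956$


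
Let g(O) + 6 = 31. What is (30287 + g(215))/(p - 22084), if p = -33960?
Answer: -7578/14011 ≈ -0.54086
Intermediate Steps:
g(O) = 25 (g(O) = -6 + 31 = 25)
(30287 + g(215))/(p - 22084) = (30287 + 25)/(-33960 - 22084) = 30312/(-56044) = 30312*(-1/56044) = -7578/14011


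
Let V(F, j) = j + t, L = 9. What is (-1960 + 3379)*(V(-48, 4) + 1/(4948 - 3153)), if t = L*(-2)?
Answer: -35658051/1795 ≈ -19865.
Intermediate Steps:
t = -18 (t = 9*(-2) = -18)
V(F, j) = -18 + j (V(F, j) = j - 18 = -18 + j)
(-1960 + 3379)*(V(-48, 4) + 1/(4948 - 3153)) = (-1960 + 3379)*((-18 + 4) + 1/(4948 - 3153)) = 1419*(-14 + 1/1795) = 1419*(-25129/1795) = -35658051/1795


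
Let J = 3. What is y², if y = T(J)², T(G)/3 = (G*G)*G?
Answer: 43046721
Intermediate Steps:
T(G) = 3*G³ (T(G) = 3*((G*G)*G) = 3*(G²*G) = 3*G³)
y = 6561 (y = (3*3³)² = (3*27)² = 81² = 6561)
y² = 6561² = 43046721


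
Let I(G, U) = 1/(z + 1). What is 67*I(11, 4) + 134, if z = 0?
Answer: 201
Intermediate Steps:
I(G, U) = 1 (I(G, U) = 1/(0 + 1) = 1/1 = 1)
67*I(11, 4) + 134 = 67*1 + 134 = 67 + 134 = 201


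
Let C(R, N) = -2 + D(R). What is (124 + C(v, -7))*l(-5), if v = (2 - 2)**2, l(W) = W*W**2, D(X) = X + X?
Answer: -15250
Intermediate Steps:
D(X) = 2*X
l(W) = W**3
v = 0 (v = 0**2 = 0)
C(R, N) = -2 + 2*R
(124 + C(v, -7))*l(-5) = (124 + (-2 + 2*0))*(-5)**3 = (124 + (-2 + 0))*(-125) = (124 - 2)*(-125) = 122*(-125) = -15250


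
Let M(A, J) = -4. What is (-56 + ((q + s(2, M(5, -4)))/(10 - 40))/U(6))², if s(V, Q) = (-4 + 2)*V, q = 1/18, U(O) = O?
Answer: 32894714161/10497600 ≈ 3133.5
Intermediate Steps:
q = 1/18 ≈ 0.055556
s(V, Q) = -2*V
(-56 + ((q + s(2, M(5, -4)))/(10 - 40))/U(6))² = (-56 + ((1/18 - 2*2)/(10 - 40))/6)² = (-56 + ((1/18 - 4)/(-30))*(⅙))² = (-56 - 71/18*(-1/30)*(⅙))² = (-56 + (71/540)*(⅙))² = (-56 + 71/3240)² = (-181369/3240)² = 32894714161/10497600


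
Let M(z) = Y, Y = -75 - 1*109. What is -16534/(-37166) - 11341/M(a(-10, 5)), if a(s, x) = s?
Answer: 212270931/3419272 ≈ 62.081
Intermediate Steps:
Y = -184 (Y = -75 - 109 = -184)
M(z) = -184
-16534/(-37166) - 11341/M(a(-10, 5)) = -16534/(-37166) - 11341/(-184) = -16534*(-1/37166) - 11341*(-1/184) = 8267/18583 + 11341/184 = 212270931/3419272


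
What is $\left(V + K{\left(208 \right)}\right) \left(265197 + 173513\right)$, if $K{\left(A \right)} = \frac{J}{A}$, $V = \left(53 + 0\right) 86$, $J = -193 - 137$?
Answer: $\frac{103945095785}{52} \approx 1.9989 \cdot 10^{9}$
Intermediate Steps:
$J = -330$
$V = 4558$ ($V = 53 \cdot 86 = 4558$)
$K{\left(A \right)} = - \frac{330}{A}$
$\left(V + K{\left(208 \right)}\right) \left(265197 + 173513\right) = \left(4558 - \frac{330}{208}\right) \left(265197 + 173513\right) = \left(4558 - \frac{165}{104}\right) 438710 = \frac{473867}{104} \cdot 438710 = \frac{103945095785}{52}$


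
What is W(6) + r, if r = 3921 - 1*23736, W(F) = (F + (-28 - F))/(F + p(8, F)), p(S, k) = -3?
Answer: -59473/3 ≈ -19824.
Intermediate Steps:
W(F) = -28/(-3 + F) (W(F) = (F + (-28 - F))/(F - 3) = -28/(-3 + F))
r = -19815 (r = 3921 - 23736 = -19815)
W(6) + r = -28/(-3 + 6) - 19815 = -28/3 - 19815 = -59473/3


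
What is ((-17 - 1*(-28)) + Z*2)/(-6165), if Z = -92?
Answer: 173/6165 ≈ 0.028062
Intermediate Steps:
((-17 - 1*(-28)) + Z*2)/(-6165) = ((-17 - 1*(-28)) - 92*2)/(-6165) = ((-17 + 28) - 184)*(-1/6165) = (11 - 184)*(-1/6165) = -173*(-1/6165) = 173/6165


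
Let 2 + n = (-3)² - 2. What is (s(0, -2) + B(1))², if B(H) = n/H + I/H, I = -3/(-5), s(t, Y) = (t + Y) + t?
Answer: 324/25 ≈ 12.960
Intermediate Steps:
n = 5 (n = -2 + ((-3)² - 2) = -2 + (9 - 2) = -2 + 7 = 5)
s(t, Y) = Y + 2*t (s(t, Y) = (Y + t) + t = Y + 2*t)
I = ⅗ (I = -3*(-⅕) = ⅗ ≈ 0.60000)
B(H) = 28/(5*H) (B(H) = 5/H + 3/(5*H) = 28/(5*H))
(s(0, -2) + B(1))² = ((-2 + 2*0) + (28/5)/1)² = ((-2 + 0) + (28/5)*1)² = (-2 + 28/5)² = (18/5)² = 324/25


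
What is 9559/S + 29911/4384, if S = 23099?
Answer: 732820845/101266016 ≈ 7.2366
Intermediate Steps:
9559/S + 29911/4384 = 9559/23099 + 29911/4384 = 732820845/101266016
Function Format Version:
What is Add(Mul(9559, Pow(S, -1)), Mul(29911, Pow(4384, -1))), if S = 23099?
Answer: Rational(732820845, 101266016) ≈ 7.2366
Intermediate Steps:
Add(Mul(9559, Pow(S, -1)), Mul(29911, Pow(4384, -1))) = Add(Mul(9559, Pow(23099, -1)), Mul(29911, Pow(4384, -1))) = Add(Mul(9559, Rational(1, 23099)), Mul(29911, Rational(1, 4384))) = Add(Rational(9559, 23099), Rational(29911, 4384)) = Rational(732820845, 101266016)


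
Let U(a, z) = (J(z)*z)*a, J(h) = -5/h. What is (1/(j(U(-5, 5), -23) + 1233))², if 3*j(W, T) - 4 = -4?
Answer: 1/1520289 ≈ 6.5777e-7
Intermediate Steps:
U(a, z) = -5*a (U(a, z) = ((-5/z)*z)*a = -5*a)
j(W, T) = 0 (j(W, T) = 4/3 + (⅓)*(-4) = 4/3 - 4/3 = 0)
(1/(j(U(-5, 5), -23) + 1233))² = (1/(0 + 1233))² = (1/1233)² = 1/1520289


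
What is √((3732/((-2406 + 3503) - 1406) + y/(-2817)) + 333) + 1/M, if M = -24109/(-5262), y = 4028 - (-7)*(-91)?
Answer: 5262/24109 + √2990704416218/96717 ≈ 18.099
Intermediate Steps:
y = 3391 (y = 4028 - 1*637 = 4028 - 637 = 3391)
M = 24109/5262 (M = -24109*(-1/5262) = 24109/5262 ≈ 4.5817)
√((3732/((-2406 + 3503) - 1406) + y/(-2817)) + 333) + 1/M = √((3732/((-2406 + 3503) - 1406) + 3391/(-2817)) + 333) + 1/(24109/5262) = √((3732/(1097 - 1406) + 3391*(-1/2817)) + 333) + 5262/24109 = √((3732/(-309) - 3391/2817) + 333) + 5262/24109 = √((3732*(-1/309) - 3391/2817) + 333) + 5262/24109 = √((-1244/103 - 3391/2817) + 333) + 5262/24109 = √(-3853621/290151 + 333) + 5262/24109 = √(92766662/290151) + 5262/24109 = √2990704416218/96717 + 5262/24109 = 5262/24109 + √2990704416218/96717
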